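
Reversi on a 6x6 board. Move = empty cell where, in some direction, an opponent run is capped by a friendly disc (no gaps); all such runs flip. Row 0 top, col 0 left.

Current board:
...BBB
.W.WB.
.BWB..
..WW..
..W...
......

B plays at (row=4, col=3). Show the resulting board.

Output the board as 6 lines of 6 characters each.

Answer: ...BBB
.W.WB.
.BWB..
..BB..
..WB..
......

Derivation:
Place B at (4,3); scan 8 dirs for brackets.
Dir NW: opp run (3,2) capped by B -> flip
Dir N: opp run (3,3) capped by B -> flip
Dir NE: first cell '.' (not opp) -> no flip
Dir W: opp run (4,2), next='.' -> no flip
Dir E: first cell '.' (not opp) -> no flip
Dir SW: first cell '.' (not opp) -> no flip
Dir S: first cell '.' (not opp) -> no flip
Dir SE: first cell '.' (not opp) -> no flip
All flips: (3,2) (3,3)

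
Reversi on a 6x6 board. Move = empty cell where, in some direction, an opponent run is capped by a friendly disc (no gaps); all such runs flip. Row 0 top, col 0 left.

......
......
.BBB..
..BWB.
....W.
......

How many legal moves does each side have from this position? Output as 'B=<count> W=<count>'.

Answer: B=3 W=5

Derivation:
-- B to move --
(2,4): no bracket -> illegal
(3,5): no bracket -> illegal
(4,2): no bracket -> illegal
(4,3): flips 1 -> legal
(4,5): no bracket -> illegal
(5,3): no bracket -> illegal
(5,4): flips 1 -> legal
(5,5): flips 2 -> legal
B mobility = 3
-- W to move --
(1,0): no bracket -> illegal
(1,1): flips 1 -> legal
(1,2): no bracket -> illegal
(1,3): flips 1 -> legal
(1,4): no bracket -> illegal
(2,0): no bracket -> illegal
(2,4): flips 1 -> legal
(2,5): no bracket -> illegal
(3,0): no bracket -> illegal
(3,1): flips 1 -> legal
(3,5): flips 1 -> legal
(4,1): no bracket -> illegal
(4,2): no bracket -> illegal
(4,3): no bracket -> illegal
(4,5): no bracket -> illegal
W mobility = 5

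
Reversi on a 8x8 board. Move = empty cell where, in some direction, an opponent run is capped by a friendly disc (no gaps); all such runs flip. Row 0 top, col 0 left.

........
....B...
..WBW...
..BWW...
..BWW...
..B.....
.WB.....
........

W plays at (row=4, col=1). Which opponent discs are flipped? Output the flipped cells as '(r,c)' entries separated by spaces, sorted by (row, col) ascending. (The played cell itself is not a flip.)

Answer: (4,2)

Derivation:
Dir NW: first cell '.' (not opp) -> no flip
Dir N: first cell '.' (not opp) -> no flip
Dir NE: opp run (3,2) (2,3) (1,4), next='.' -> no flip
Dir W: first cell '.' (not opp) -> no flip
Dir E: opp run (4,2) capped by W -> flip
Dir SW: first cell '.' (not opp) -> no flip
Dir S: first cell '.' (not opp) -> no flip
Dir SE: opp run (5,2), next='.' -> no flip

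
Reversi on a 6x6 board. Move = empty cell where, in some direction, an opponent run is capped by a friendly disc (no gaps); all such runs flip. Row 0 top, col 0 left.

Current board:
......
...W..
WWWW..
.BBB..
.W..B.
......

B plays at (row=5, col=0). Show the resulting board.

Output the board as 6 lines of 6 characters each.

Place B at (5,0); scan 8 dirs for brackets.
Dir NW: edge -> no flip
Dir N: first cell '.' (not opp) -> no flip
Dir NE: opp run (4,1) capped by B -> flip
Dir W: edge -> no flip
Dir E: first cell '.' (not opp) -> no flip
Dir SW: edge -> no flip
Dir S: edge -> no flip
Dir SE: edge -> no flip
All flips: (4,1)

Answer: ......
...W..
WWWW..
.BBB..
.B..B.
B.....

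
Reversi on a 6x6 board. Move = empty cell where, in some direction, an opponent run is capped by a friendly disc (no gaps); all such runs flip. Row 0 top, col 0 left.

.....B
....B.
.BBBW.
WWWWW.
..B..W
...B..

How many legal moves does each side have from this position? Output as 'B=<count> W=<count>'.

Answer: B=7 W=8

Derivation:
-- B to move --
(1,3): no bracket -> illegal
(1,5): flips 2 -> legal
(2,0): flips 1 -> legal
(2,5): flips 1 -> legal
(3,5): no bracket -> illegal
(4,0): flips 1 -> legal
(4,1): flips 2 -> legal
(4,3): flips 2 -> legal
(4,4): flips 3 -> legal
(5,4): no bracket -> illegal
(5,5): no bracket -> illegal
B mobility = 7
-- W to move --
(0,3): no bracket -> illegal
(0,4): flips 1 -> legal
(1,0): flips 1 -> legal
(1,1): flips 2 -> legal
(1,2): flips 3 -> legal
(1,3): flips 2 -> legal
(1,5): no bracket -> illegal
(2,0): flips 3 -> legal
(2,5): no bracket -> illegal
(4,1): no bracket -> illegal
(4,3): no bracket -> illegal
(4,4): no bracket -> illegal
(5,1): flips 1 -> legal
(5,2): flips 1 -> legal
(5,4): no bracket -> illegal
W mobility = 8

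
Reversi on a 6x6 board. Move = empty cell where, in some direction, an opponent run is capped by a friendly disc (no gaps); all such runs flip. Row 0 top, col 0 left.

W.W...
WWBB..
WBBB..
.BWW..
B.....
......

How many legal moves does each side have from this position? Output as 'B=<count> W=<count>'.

Answer: B=6 W=6

Derivation:
-- B to move --
(0,1): flips 1 -> legal
(0,3): no bracket -> illegal
(2,4): no bracket -> illegal
(3,0): no bracket -> illegal
(3,4): flips 2 -> legal
(4,1): flips 1 -> legal
(4,2): flips 1 -> legal
(4,3): flips 2 -> legal
(4,4): flips 1 -> legal
B mobility = 6
-- W to move --
(0,1): no bracket -> illegal
(0,3): flips 2 -> legal
(0,4): no bracket -> illegal
(1,4): flips 3 -> legal
(2,4): flips 4 -> legal
(3,0): flips 1 -> legal
(3,4): no bracket -> illegal
(4,1): flips 2 -> legal
(4,2): flips 1 -> legal
(5,0): no bracket -> illegal
(5,1): no bracket -> illegal
W mobility = 6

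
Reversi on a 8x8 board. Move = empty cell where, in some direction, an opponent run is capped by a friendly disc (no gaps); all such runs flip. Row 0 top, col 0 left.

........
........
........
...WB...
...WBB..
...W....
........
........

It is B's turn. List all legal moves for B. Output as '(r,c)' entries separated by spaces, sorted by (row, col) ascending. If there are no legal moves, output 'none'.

(2,2): flips 1 -> legal
(2,3): no bracket -> illegal
(2,4): no bracket -> illegal
(3,2): flips 1 -> legal
(4,2): flips 1 -> legal
(5,2): flips 1 -> legal
(5,4): no bracket -> illegal
(6,2): flips 1 -> legal
(6,3): no bracket -> illegal
(6,4): no bracket -> illegal

Answer: (2,2) (3,2) (4,2) (5,2) (6,2)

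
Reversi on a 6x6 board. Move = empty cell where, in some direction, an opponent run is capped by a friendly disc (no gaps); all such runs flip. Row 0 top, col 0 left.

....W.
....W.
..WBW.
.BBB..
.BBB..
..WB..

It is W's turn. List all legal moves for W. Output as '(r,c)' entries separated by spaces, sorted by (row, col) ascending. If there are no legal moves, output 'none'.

(1,2): no bracket -> illegal
(1,3): no bracket -> illegal
(2,0): no bracket -> illegal
(2,1): no bracket -> illegal
(3,0): flips 1 -> legal
(3,4): flips 1 -> legal
(4,0): flips 1 -> legal
(4,4): flips 1 -> legal
(5,0): flips 3 -> legal
(5,1): flips 2 -> legal
(5,4): flips 1 -> legal

Answer: (3,0) (3,4) (4,0) (4,4) (5,0) (5,1) (5,4)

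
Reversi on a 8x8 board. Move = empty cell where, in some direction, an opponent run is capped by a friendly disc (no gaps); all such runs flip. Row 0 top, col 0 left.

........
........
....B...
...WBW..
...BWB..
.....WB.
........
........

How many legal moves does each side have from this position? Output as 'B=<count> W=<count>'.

Answer: B=8 W=7

Derivation:
-- B to move --
(2,2): no bracket -> illegal
(2,3): flips 1 -> legal
(2,5): flips 1 -> legal
(2,6): no bracket -> illegal
(3,2): flips 1 -> legal
(3,6): flips 1 -> legal
(4,2): flips 1 -> legal
(4,6): flips 1 -> legal
(5,3): no bracket -> illegal
(5,4): flips 2 -> legal
(6,4): no bracket -> illegal
(6,5): flips 1 -> legal
(6,6): no bracket -> illegal
B mobility = 8
-- W to move --
(1,3): flips 1 -> legal
(1,4): flips 2 -> legal
(1,5): flips 1 -> legal
(2,3): no bracket -> illegal
(2,5): no bracket -> illegal
(3,2): no bracket -> illegal
(3,6): no bracket -> illegal
(4,2): flips 1 -> legal
(4,6): flips 1 -> legal
(4,7): no bracket -> illegal
(5,2): no bracket -> illegal
(5,3): flips 1 -> legal
(5,4): no bracket -> illegal
(5,7): flips 1 -> legal
(6,5): no bracket -> illegal
(6,6): no bracket -> illegal
(6,7): no bracket -> illegal
W mobility = 7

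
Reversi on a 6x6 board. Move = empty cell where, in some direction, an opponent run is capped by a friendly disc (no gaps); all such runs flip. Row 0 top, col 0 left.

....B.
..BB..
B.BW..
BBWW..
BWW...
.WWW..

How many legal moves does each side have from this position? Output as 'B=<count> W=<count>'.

-- B to move --
(1,4): no bracket -> illegal
(2,1): no bracket -> illegal
(2,4): flips 1 -> legal
(3,4): flips 3 -> legal
(4,3): flips 4 -> legal
(4,4): flips 1 -> legal
(5,0): no bracket -> illegal
(5,4): no bracket -> illegal
B mobility = 4
-- W to move --
(0,1): flips 1 -> legal
(0,2): flips 2 -> legal
(0,3): flips 1 -> legal
(0,5): no bracket -> illegal
(1,0): no bracket -> illegal
(1,1): flips 1 -> legal
(1,4): no bracket -> illegal
(1,5): no bracket -> illegal
(2,1): flips 2 -> legal
(2,4): no bracket -> illegal
(5,0): no bracket -> illegal
W mobility = 5

Answer: B=4 W=5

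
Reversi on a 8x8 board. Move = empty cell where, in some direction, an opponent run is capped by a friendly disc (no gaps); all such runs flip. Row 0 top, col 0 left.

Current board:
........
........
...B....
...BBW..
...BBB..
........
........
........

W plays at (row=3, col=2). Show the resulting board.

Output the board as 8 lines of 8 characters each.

Place W at (3,2); scan 8 dirs for brackets.
Dir NW: first cell '.' (not opp) -> no flip
Dir N: first cell '.' (not opp) -> no flip
Dir NE: opp run (2,3), next='.' -> no flip
Dir W: first cell '.' (not opp) -> no flip
Dir E: opp run (3,3) (3,4) capped by W -> flip
Dir SW: first cell '.' (not opp) -> no flip
Dir S: first cell '.' (not opp) -> no flip
Dir SE: opp run (4,3), next='.' -> no flip
All flips: (3,3) (3,4)

Answer: ........
........
...B....
..WWWW..
...BBB..
........
........
........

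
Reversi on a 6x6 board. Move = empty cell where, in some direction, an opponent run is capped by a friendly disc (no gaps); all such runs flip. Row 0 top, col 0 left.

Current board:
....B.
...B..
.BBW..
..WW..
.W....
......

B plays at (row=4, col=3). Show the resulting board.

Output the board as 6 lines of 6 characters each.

Place B at (4,3); scan 8 dirs for brackets.
Dir NW: opp run (3,2) capped by B -> flip
Dir N: opp run (3,3) (2,3) capped by B -> flip
Dir NE: first cell '.' (not opp) -> no flip
Dir W: first cell '.' (not opp) -> no flip
Dir E: first cell '.' (not opp) -> no flip
Dir SW: first cell '.' (not opp) -> no flip
Dir S: first cell '.' (not opp) -> no flip
Dir SE: first cell '.' (not opp) -> no flip
All flips: (2,3) (3,2) (3,3)

Answer: ....B.
...B..
.BBB..
..BB..
.W.B..
......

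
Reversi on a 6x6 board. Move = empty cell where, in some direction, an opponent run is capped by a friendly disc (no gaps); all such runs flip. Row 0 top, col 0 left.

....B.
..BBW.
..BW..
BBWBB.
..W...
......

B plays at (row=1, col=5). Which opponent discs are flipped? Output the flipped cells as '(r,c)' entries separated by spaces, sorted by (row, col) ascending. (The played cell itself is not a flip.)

Answer: (1,4)

Derivation:
Dir NW: first cell 'B' (not opp) -> no flip
Dir N: first cell '.' (not opp) -> no flip
Dir NE: edge -> no flip
Dir W: opp run (1,4) capped by B -> flip
Dir E: edge -> no flip
Dir SW: first cell '.' (not opp) -> no flip
Dir S: first cell '.' (not opp) -> no flip
Dir SE: edge -> no flip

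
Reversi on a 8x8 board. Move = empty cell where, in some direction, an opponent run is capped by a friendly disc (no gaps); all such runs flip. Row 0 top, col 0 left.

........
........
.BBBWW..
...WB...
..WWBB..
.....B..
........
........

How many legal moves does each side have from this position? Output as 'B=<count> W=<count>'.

-- B to move --
(1,3): no bracket -> illegal
(1,4): flips 1 -> legal
(1,5): no bracket -> illegal
(1,6): flips 1 -> legal
(2,6): flips 2 -> legal
(3,1): no bracket -> illegal
(3,2): flips 1 -> legal
(3,5): no bracket -> illegal
(3,6): no bracket -> illegal
(4,1): flips 2 -> legal
(5,1): no bracket -> illegal
(5,2): flips 1 -> legal
(5,3): flips 2 -> legal
(5,4): no bracket -> illegal
B mobility = 7
-- W to move --
(1,0): no bracket -> illegal
(1,1): flips 1 -> legal
(1,2): no bracket -> illegal
(1,3): flips 1 -> legal
(1,4): no bracket -> illegal
(2,0): flips 3 -> legal
(3,0): no bracket -> illegal
(3,1): no bracket -> illegal
(3,2): no bracket -> illegal
(3,5): flips 1 -> legal
(3,6): no bracket -> illegal
(4,6): flips 2 -> legal
(5,3): no bracket -> illegal
(5,4): flips 2 -> legal
(5,6): no bracket -> illegal
(6,4): no bracket -> illegal
(6,5): no bracket -> illegal
(6,6): flips 2 -> legal
W mobility = 7

Answer: B=7 W=7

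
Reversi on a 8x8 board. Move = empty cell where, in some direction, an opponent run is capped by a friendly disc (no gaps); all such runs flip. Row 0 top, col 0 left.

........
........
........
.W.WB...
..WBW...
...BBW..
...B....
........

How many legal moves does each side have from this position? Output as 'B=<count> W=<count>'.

-- B to move --
(2,0): flips 2 -> legal
(2,1): no bracket -> illegal
(2,2): no bracket -> illegal
(2,3): flips 1 -> legal
(2,4): no bracket -> illegal
(3,0): no bracket -> illegal
(3,2): flips 1 -> legal
(3,5): flips 1 -> legal
(4,0): no bracket -> illegal
(4,1): flips 1 -> legal
(4,5): flips 1 -> legal
(4,6): no bracket -> illegal
(5,1): no bracket -> illegal
(5,2): no bracket -> illegal
(5,6): flips 1 -> legal
(6,4): no bracket -> illegal
(6,5): no bracket -> illegal
(6,6): no bracket -> illegal
B mobility = 7
-- W to move --
(2,3): no bracket -> illegal
(2,4): flips 1 -> legal
(2,5): no bracket -> illegal
(3,2): no bracket -> illegal
(3,5): flips 1 -> legal
(4,5): no bracket -> illegal
(5,2): flips 2 -> legal
(6,2): flips 1 -> legal
(6,4): flips 2 -> legal
(6,5): no bracket -> illegal
(7,2): no bracket -> illegal
(7,3): flips 3 -> legal
(7,4): no bracket -> illegal
W mobility = 6

Answer: B=7 W=6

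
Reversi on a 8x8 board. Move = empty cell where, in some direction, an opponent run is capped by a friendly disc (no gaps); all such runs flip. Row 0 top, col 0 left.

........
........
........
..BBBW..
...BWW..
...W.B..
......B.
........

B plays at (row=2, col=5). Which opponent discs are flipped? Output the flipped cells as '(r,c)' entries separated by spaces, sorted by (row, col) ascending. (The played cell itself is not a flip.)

Dir NW: first cell '.' (not opp) -> no flip
Dir N: first cell '.' (not opp) -> no flip
Dir NE: first cell '.' (not opp) -> no flip
Dir W: first cell '.' (not opp) -> no flip
Dir E: first cell '.' (not opp) -> no flip
Dir SW: first cell 'B' (not opp) -> no flip
Dir S: opp run (3,5) (4,5) capped by B -> flip
Dir SE: first cell '.' (not opp) -> no flip

Answer: (3,5) (4,5)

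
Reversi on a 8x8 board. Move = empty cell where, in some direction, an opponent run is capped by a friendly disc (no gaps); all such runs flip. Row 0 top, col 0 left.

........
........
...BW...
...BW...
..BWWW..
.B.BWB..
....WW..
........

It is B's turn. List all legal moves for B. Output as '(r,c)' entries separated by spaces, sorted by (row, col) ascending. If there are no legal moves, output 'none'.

Answer: (1,5) (2,5) (3,5) (4,6) (5,6) (7,3) (7,5)

Derivation:
(1,3): no bracket -> illegal
(1,4): no bracket -> illegal
(1,5): flips 1 -> legal
(2,5): flips 1 -> legal
(3,2): no bracket -> illegal
(3,5): flips 3 -> legal
(3,6): no bracket -> illegal
(4,6): flips 3 -> legal
(5,2): no bracket -> illegal
(5,6): flips 2 -> legal
(6,3): no bracket -> illegal
(6,6): no bracket -> illegal
(7,3): flips 1 -> legal
(7,4): no bracket -> illegal
(7,5): flips 2 -> legal
(7,6): no bracket -> illegal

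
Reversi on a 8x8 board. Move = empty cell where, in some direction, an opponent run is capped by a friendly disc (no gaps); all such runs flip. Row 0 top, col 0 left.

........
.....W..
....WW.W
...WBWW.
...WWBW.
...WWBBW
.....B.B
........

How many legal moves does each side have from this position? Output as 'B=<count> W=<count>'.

-- B to move --
(0,4): no bracket -> illegal
(0,5): flips 3 -> legal
(0,6): no bracket -> illegal
(1,3): no bracket -> illegal
(1,4): flips 1 -> legal
(1,6): flips 1 -> legal
(1,7): no bracket -> illegal
(2,2): flips 2 -> legal
(2,3): no bracket -> illegal
(2,6): flips 2 -> legal
(3,2): flips 3 -> legal
(3,7): flips 3 -> legal
(4,2): flips 2 -> legal
(4,7): flips 2 -> legal
(5,2): flips 3 -> legal
(6,2): no bracket -> illegal
(6,3): flips 1 -> legal
(6,4): flips 2 -> legal
(6,6): no bracket -> illegal
B mobility = 12
-- W to move --
(2,3): no bracket -> illegal
(4,7): no bracket -> illegal
(6,4): flips 1 -> legal
(6,6): flips 2 -> legal
(7,4): no bracket -> illegal
(7,5): flips 3 -> legal
(7,6): flips 1 -> legal
(7,7): flips 1 -> legal
W mobility = 5

Answer: B=12 W=5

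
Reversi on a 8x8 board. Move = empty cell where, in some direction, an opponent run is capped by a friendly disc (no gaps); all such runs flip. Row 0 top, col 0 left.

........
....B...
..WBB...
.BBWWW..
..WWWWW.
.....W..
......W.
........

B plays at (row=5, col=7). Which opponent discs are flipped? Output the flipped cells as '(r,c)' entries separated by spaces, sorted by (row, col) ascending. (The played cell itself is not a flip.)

Dir NW: opp run (4,6) (3,5) capped by B -> flip
Dir N: first cell '.' (not opp) -> no flip
Dir NE: edge -> no flip
Dir W: first cell '.' (not opp) -> no flip
Dir E: edge -> no flip
Dir SW: opp run (6,6), next='.' -> no flip
Dir S: first cell '.' (not opp) -> no flip
Dir SE: edge -> no flip

Answer: (3,5) (4,6)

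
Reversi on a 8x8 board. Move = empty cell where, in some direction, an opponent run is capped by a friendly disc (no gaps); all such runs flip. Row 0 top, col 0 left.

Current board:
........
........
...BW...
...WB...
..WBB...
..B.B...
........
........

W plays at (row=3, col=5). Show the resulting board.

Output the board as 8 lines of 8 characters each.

Place W at (3,5); scan 8 dirs for brackets.
Dir NW: first cell 'W' (not opp) -> no flip
Dir N: first cell '.' (not opp) -> no flip
Dir NE: first cell '.' (not opp) -> no flip
Dir W: opp run (3,4) capped by W -> flip
Dir E: first cell '.' (not opp) -> no flip
Dir SW: opp run (4,4), next='.' -> no flip
Dir S: first cell '.' (not opp) -> no flip
Dir SE: first cell '.' (not opp) -> no flip
All flips: (3,4)

Answer: ........
........
...BW...
...WWW..
..WBB...
..B.B...
........
........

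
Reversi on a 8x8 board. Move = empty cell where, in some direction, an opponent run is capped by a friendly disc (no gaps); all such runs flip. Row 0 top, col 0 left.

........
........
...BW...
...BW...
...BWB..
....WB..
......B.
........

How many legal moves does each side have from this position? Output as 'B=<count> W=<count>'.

-- B to move --
(1,3): no bracket -> illegal
(1,4): no bracket -> illegal
(1,5): flips 1 -> legal
(2,5): flips 2 -> legal
(3,5): flips 1 -> legal
(5,3): flips 1 -> legal
(6,3): flips 1 -> legal
(6,4): no bracket -> illegal
(6,5): flips 1 -> legal
B mobility = 6
-- W to move --
(1,2): flips 1 -> legal
(1,3): no bracket -> illegal
(1,4): no bracket -> illegal
(2,2): flips 2 -> legal
(3,2): flips 2 -> legal
(3,5): no bracket -> illegal
(3,6): flips 1 -> legal
(4,2): flips 2 -> legal
(4,6): flips 1 -> legal
(5,2): flips 1 -> legal
(5,3): no bracket -> illegal
(5,6): flips 2 -> legal
(5,7): no bracket -> illegal
(6,4): no bracket -> illegal
(6,5): no bracket -> illegal
(6,7): no bracket -> illegal
(7,5): no bracket -> illegal
(7,6): no bracket -> illegal
(7,7): flips 2 -> legal
W mobility = 9

Answer: B=6 W=9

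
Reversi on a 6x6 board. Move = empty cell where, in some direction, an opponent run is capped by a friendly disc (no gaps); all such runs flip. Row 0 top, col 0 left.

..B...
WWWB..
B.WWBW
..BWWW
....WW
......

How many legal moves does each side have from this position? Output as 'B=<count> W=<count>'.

-- B to move --
(0,0): flips 1 -> legal
(0,1): no bracket -> illegal
(0,3): no bracket -> illegal
(1,4): flips 1 -> legal
(1,5): no bracket -> illegal
(2,1): flips 2 -> legal
(3,1): flips 1 -> legal
(4,2): flips 1 -> legal
(4,3): flips 2 -> legal
(5,3): no bracket -> illegal
(5,4): flips 2 -> legal
(5,5): no bracket -> illegal
B mobility = 7
-- W to move --
(0,1): no bracket -> illegal
(0,3): flips 1 -> legal
(0,4): flips 1 -> legal
(1,4): flips 2 -> legal
(1,5): flips 1 -> legal
(2,1): no bracket -> illegal
(3,0): flips 1 -> legal
(3,1): flips 1 -> legal
(4,1): flips 1 -> legal
(4,2): flips 1 -> legal
(4,3): no bracket -> illegal
W mobility = 8

Answer: B=7 W=8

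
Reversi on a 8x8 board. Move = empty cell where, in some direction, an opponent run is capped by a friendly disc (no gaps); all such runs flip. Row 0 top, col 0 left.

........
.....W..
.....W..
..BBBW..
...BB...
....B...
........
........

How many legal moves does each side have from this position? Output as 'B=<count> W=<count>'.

-- B to move --
(0,4): no bracket -> illegal
(0,5): no bracket -> illegal
(0,6): no bracket -> illegal
(1,4): no bracket -> illegal
(1,6): flips 1 -> legal
(2,4): no bracket -> illegal
(2,6): flips 1 -> legal
(3,6): flips 1 -> legal
(4,5): no bracket -> illegal
(4,6): no bracket -> illegal
B mobility = 3
-- W to move --
(2,1): no bracket -> illegal
(2,2): no bracket -> illegal
(2,3): no bracket -> illegal
(2,4): no bracket -> illegal
(3,1): flips 3 -> legal
(4,1): no bracket -> illegal
(4,2): no bracket -> illegal
(4,5): no bracket -> illegal
(5,2): flips 2 -> legal
(5,3): flips 1 -> legal
(5,5): no bracket -> illegal
(6,3): no bracket -> illegal
(6,4): no bracket -> illegal
(6,5): no bracket -> illegal
W mobility = 3

Answer: B=3 W=3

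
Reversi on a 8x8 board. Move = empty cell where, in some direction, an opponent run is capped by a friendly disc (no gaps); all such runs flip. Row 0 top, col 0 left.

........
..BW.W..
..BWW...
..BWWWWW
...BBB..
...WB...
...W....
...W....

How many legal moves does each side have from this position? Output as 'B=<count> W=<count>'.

-- B to move --
(0,2): no bracket -> illegal
(0,3): flips 3 -> legal
(0,4): flips 1 -> legal
(0,5): no bracket -> illegal
(0,6): no bracket -> illegal
(1,4): flips 4 -> legal
(1,6): no bracket -> illegal
(2,5): flips 4 -> legal
(2,6): flips 1 -> legal
(2,7): flips 1 -> legal
(4,2): no bracket -> illegal
(4,6): no bracket -> illegal
(4,7): no bracket -> illegal
(5,2): flips 1 -> legal
(6,2): flips 1 -> legal
(6,4): no bracket -> illegal
(7,2): flips 1 -> legal
(7,4): no bracket -> illegal
B mobility = 9
-- W to move --
(0,1): flips 1 -> legal
(0,2): no bracket -> illegal
(0,3): no bracket -> illegal
(1,1): flips 2 -> legal
(2,1): flips 1 -> legal
(3,1): flips 2 -> legal
(4,1): flips 1 -> legal
(4,2): no bracket -> illegal
(4,6): no bracket -> illegal
(5,2): flips 1 -> legal
(5,5): flips 3 -> legal
(5,6): flips 1 -> legal
(6,4): flips 2 -> legal
(6,5): no bracket -> illegal
W mobility = 9

Answer: B=9 W=9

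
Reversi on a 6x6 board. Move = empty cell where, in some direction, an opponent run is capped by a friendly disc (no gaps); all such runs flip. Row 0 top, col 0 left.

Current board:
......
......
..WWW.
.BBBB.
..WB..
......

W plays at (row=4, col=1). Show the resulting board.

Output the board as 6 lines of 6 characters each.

Answer: ......
......
..WWW.
.BWBB.
.WWB..
......

Derivation:
Place W at (4,1); scan 8 dirs for brackets.
Dir NW: first cell '.' (not opp) -> no flip
Dir N: opp run (3,1), next='.' -> no flip
Dir NE: opp run (3,2) capped by W -> flip
Dir W: first cell '.' (not opp) -> no flip
Dir E: first cell 'W' (not opp) -> no flip
Dir SW: first cell '.' (not opp) -> no flip
Dir S: first cell '.' (not opp) -> no flip
Dir SE: first cell '.' (not opp) -> no flip
All flips: (3,2)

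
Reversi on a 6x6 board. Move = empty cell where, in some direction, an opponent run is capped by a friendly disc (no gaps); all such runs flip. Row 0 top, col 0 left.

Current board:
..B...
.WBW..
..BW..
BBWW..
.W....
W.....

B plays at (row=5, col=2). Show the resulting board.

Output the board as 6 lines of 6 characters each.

Answer: ..B...
.WBW..
..BW..
BBWW..
.B....
W.B...

Derivation:
Place B at (5,2); scan 8 dirs for brackets.
Dir NW: opp run (4,1) capped by B -> flip
Dir N: first cell '.' (not opp) -> no flip
Dir NE: first cell '.' (not opp) -> no flip
Dir W: first cell '.' (not opp) -> no flip
Dir E: first cell '.' (not opp) -> no flip
Dir SW: edge -> no flip
Dir S: edge -> no flip
Dir SE: edge -> no flip
All flips: (4,1)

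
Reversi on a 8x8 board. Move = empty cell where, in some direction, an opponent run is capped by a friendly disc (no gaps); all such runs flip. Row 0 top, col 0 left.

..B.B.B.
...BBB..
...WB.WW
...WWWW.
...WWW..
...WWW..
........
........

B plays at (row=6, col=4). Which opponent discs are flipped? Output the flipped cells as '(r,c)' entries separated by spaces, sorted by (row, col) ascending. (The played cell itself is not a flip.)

Answer: (3,4) (4,4) (5,4)

Derivation:
Dir NW: opp run (5,3), next='.' -> no flip
Dir N: opp run (5,4) (4,4) (3,4) capped by B -> flip
Dir NE: opp run (5,5), next='.' -> no flip
Dir W: first cell '.' (not opp) -> no flip
Dir E: first cell '.' (not opp) -> no flip
Dir SW: first cell '.' (not opp) -> no flip
Dir S: first cell '.' (not opp) -> no flip
Dir SE: first cell '.' (not opp) -> no flip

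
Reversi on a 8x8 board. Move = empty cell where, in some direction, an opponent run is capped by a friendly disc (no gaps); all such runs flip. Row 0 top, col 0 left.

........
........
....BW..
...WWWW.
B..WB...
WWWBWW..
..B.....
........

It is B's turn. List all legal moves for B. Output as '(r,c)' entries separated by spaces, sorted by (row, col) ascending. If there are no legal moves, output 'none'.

(1,4): no bracket -> illegal
(1,5): no bracket -> illegal
(1,6): no bracket -> illegal
(2,2): flips 1 -> legal
(2,3): flips 2 -> legal
(2,6): flips 2 -> legal
(2,7): no bracket -> illegal
(3,2): no bracket -> illegal
(3,7): no bracket -> illegal
(4,1): no bracket -> illegal
(4,2): flips 3 -> legal
(4,5): no bracket -> illegal
(4,6): flips 1 -> legal
(4,7): no bracket -> illegal
(5,6): flips 2 -> legal
(6,0): flips 1 -> legal
(6,1): no bracket -> illegal
(6,3): no bracket -> illegal
(6,4): flips 1 -> legal
(6,5): no bracket -> illegal
(6,6): flips 1 -> legal

Answer: (2,2) (2,3) (2,6) (4,2) (4,6) (5,6) (6,0) (6,4) (6,6)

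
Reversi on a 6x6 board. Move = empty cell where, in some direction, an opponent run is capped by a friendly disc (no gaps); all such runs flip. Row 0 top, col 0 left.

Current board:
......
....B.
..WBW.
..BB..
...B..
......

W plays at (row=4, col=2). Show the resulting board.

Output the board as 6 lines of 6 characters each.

Place W at (4,2); scan 8 dirs for brackets.
Dir NW: first cell '.' (not opp) -> no flip
Dir N: opp run (3,2) capped by W -> flip
Dir NE: opp run (3,3) capped by W -> flip
Dir W: first cell '.' (not opp) -> no flip
Dir E: opp run (4,3), next='.' -> no flip
Dir SW: first cell '.' (not opp) -> no flip
Dir S: first cell '.' (not opp) -> no flip
Dir SE: first cell '.' (not opp) -> no flip
All flips: (3,2) (3,3)

Answer: ......
....B.
..WBW.
..WW..
..WB..
......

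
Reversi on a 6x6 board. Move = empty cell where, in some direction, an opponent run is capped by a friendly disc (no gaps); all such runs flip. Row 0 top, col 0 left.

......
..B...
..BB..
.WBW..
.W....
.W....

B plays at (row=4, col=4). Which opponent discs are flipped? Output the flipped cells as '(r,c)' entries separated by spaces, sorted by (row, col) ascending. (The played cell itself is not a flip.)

Dir NW: opp run (3,3) capped by B -> flip
Dir N: first cell '.' (not opp) -> no flip
Dir NE: first cell '.' (not opp) -> no flip
Dir W: first cell '.' (not opp) -> no flip
Dir E: first cell '.' (not opp) -> no flip
Dir SW: first cell '.' (not opp) -> no flip
Dir S: first cell '.' (not opp) -> no flip
Dir SE: first cell '.' (not opp) -> no flip

Answer: (3,3)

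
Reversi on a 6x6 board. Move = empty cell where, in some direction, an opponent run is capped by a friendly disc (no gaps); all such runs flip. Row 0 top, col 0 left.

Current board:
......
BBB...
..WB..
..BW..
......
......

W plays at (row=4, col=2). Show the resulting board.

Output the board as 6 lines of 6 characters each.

Place W at (4,2); scan 8 dirs for brackets.
Dir NW: first cell '.' (not opp) -> no flip
Dir N: opp run (3,2) capped by W -> flip
Dir NE: first cell 'W' (not opp) -> no flip
Dir W: first cell '.' (not opp) -> no flip
Dir E: first cell '.' (not opp) -> no flip
Dir SW: first cell '.' (not opp) -> no flip
Dir S: first cell '.' (not opp) -> no flip
Dir SE: first cell '.' (not opp) -> no flip
All flips: (3,2)

Answer: ......
BBB...
..WB..
..WW..
..W...
......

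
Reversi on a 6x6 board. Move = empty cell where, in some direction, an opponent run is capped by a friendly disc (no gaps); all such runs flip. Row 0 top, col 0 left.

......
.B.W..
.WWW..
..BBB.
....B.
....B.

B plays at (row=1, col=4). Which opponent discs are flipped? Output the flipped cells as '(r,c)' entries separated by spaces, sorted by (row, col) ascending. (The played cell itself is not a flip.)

Answer: (2,3)

Derivation:
Dir NW: first cell '.' (not opp) -> no flip
Dir N: first cell '.' (not opp) -> no flip
Dir NE: first cell '.' (not opp) -> no flip
Dir W: opp run (1,3), next='.' -> no flip
Dir E: first cell '.' (not opp) -> no flip
Dir SW: opp run (2,3) capped by B -> flip
Dir S: first cell '.' (not opp) -> no flip
Dir SE: first cell '.' (not opp) -> no flip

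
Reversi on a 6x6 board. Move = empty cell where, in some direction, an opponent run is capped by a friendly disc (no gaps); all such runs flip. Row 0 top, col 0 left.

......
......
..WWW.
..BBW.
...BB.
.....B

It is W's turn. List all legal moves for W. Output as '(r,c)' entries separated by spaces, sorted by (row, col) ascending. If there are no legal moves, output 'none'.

(2,1): no bracket -> illegal
(3,1): flips 2 -> legal
(3,5): no bracket -> illegal
(4,1): flips 1 -> legal
(4,2): flips 2 -> legal
(4,5): no bracket -> illegal
(5,2): flips 1 -> legal
(5,3): flips 2 -> legal
(5,4): flips 1 -> legal

Answer: (3,1) (4,1) (4,2) (5,2) (5,3) (5,4)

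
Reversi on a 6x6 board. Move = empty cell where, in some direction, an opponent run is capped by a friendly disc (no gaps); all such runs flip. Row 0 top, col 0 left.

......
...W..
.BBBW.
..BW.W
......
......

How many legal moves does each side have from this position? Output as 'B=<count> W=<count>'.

-- B to move --
(0,2): no bracket -> illegal
(0,3): flips 1 -> legal
(0,4): flips 1 -> legal
(1,2): no bracket -> illegal
(1,4): no bracket -> illegal
(1,5): no bracket -> illegal
(2,5): flips 1 -> legal
(3,4): flips 1 -> legal
(4,2): no bracket -> illegal
(4,3): flips 1 -> legal
(4,4): flips 1 -> legal
(4,5): no bracket -> illegal
B mobility = 6
-- W to move --
(1,0): no bracket -> illegal
(1,1): flips 1 -> legal
(1,2): no bracket -> illegal
(1,4): no bracket -> illegal
(2,0): flips 3 -> legal
(3,0): no bracket -> illegal
(3,1): flips 2 -> legal
(3,4): no bracket -> illegal
(4,1): no bracket -> illegal
(4,2): no bracket -> illegal
(4,3): no bracket -> illegal
W mobility = 3

Answer: B=6 W=3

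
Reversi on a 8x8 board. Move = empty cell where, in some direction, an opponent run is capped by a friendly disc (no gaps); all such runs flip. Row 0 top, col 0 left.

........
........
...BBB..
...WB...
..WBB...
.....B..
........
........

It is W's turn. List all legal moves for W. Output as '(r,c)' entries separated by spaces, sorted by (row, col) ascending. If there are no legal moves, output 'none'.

(1,2): no bracket -> illegal
(1,3): flips 1 -> legal
(1,4): no bracket -> illegal
(1,5): flips 1 -> legal
(1,6): no bracket -> illegal
(2,2): no bracket -> illegal
(2,6): no bracket -> illegal
(3,2): no bracket -> illegal
(3,5): flips 1 -> legal
(3,6): no bracket -> illegal
(4,5): flips 2 -> legal
(4,6): no bracket -> illegal
(5,2): no bracket -> illegal
(5,3): flips 1 -> legal
(5,4): no bracket -> illegal
(5,6): no bracket -> illegal
(6,4): no bracket -> illegal
(6,5): no bracket -> illegal
(6,6): flips 2 -> legal

Answer: (1,3) (1,5) (3,5) (4,5) (5,3) (6,6)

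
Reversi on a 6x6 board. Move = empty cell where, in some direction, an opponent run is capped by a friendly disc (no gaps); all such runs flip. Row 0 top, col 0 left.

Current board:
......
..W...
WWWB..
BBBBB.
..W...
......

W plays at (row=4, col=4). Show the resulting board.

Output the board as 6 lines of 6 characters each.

Place W at (4,4); scan 8 dirs for brackets.
Dir NW: opp run (3,3) capped by W -> flip
Dir N: opp run (3,4), next='.' -> no flip
Dir NE: first cell '.' (not opp) -> no flip
Dir W: first cell '.' (not opp) -> no flip
Dir E: first cell '.' (not opp) -> no flip
Dir SW: first cell '.' (not opp) -> no flip
Dir S: first cell '.' (not opp) -> no flip
Dir SE: first cell '.' (not opp) -> no flip
All flips: (3,3)

Answer: ......
..W...
WWWB..
BBBWB.
..W.W.
......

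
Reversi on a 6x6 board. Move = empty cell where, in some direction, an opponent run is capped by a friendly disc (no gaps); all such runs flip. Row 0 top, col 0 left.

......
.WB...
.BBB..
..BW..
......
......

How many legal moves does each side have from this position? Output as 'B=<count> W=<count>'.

-- B to move --
(0,0): flips 1 -> legal
(0,1): flips 1 -> legal
(0,2): no bracket -> illegal
(1,0): flips 1 -> legal
(2,0): no bracket -> illegal
(2,4): no bracket -> illegal
(3,4): flips 1 -> legal
(4,2): no bracket -> illegal
(4,3): flips 1 -> legal
(4,4): flips 1 -> legal
B mobility = 6
-- W to move --
(0,1): no bracket -> illegal
(0,2): no bracket -> illegal
(0,3): no bracket -> illegal
(1,0): no bracket -> illegal
(1,3): flips 2 -> legal
(1,4): no bracket -> illegal
(2,0): no bracket -> illegal
(2,4): no bracket -> illegal
(3,0): no bracket -> illegal
(3,1): flips 2 -> legal
(3,4): no bracket -> illegal
(4,1): no bracket -> illegal
(4,2): no bracket -> illegal
(4,3): no bracket -> illegal
W mobility = 2

Answer: B=6 W=2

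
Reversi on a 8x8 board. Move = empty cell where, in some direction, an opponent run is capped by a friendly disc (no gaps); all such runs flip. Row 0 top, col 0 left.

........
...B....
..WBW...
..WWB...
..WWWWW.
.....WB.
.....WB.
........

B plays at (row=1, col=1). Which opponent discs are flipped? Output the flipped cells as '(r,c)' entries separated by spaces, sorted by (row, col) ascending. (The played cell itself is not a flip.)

Answer: (2,2) (3,3) (4,4) (5,5)

Derivation:
Dir NW: first cell '.' (not opp) -> no flip
Dir N: first cell '.' (not opp) -> no flip
Dir NE: first cell '.' (not opp) -> no flip
Dir W: first cell '.' (not opp) -> no flip
Dir E: first cell '.' (not opp) -> no flip
Dir SW: first cell '.' (not opp) -> no flip
Dir S: first cell '.' (not opp) -> no flip
Dir SE: opp run (2,2) (3,3) (4,4) (5,5) capped by B -> flip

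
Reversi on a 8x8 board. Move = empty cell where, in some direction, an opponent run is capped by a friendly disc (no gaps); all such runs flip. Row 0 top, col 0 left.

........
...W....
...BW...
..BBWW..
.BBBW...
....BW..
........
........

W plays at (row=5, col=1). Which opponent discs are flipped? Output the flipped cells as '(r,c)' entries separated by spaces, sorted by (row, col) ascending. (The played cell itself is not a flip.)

Dir NW: first cell '.' (not opp) -> no flip
Dir N: opp run (4,1), next='.' -> no flip
Dir NE: opp run (4,2) (3,3) capped by W -> flip
Dir W: first cell '.' (not opp) -> no flip
Dir E: first cell '.' (not opp) -> no flip
Dir SW: first cell '.' (not opp) -> no flip
Dir S: first cell '.' (not opp) -> no flip
Dir SE: first cell '.' (not opp) -> no flip

Answer: (3,3) (4,2)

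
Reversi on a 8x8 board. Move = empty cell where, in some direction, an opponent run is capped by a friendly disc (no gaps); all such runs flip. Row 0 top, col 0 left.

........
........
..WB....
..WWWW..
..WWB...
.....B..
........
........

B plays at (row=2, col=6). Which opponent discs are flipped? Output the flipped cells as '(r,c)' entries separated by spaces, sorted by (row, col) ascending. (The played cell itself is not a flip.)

Answer: (3,5)

Derivation:
Dir NW: first cell '.' (not opp) -> no flip
Dir N: first cell '.' (not opp) -> no flip
Dir NE: first cell '.' (not opp) -> no flip
Dir W: first cell '.' (not opp) -> no flip
Dir E: first cell '.' (not opp) -> no flip
Dir SW: opp run (3,5) capped by B -> flip
Dir S: first cell '.' (not opp) -> no flip
Dir SE: first cell '.' (not opp) -> no flip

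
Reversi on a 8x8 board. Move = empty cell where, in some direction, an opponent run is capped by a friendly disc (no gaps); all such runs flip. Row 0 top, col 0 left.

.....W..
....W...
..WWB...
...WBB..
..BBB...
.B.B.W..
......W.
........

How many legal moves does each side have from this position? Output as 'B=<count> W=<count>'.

-- B to move --
(0,3): no bracket -> illegal
(0,4): flips 1 -> legal
(0,6): no bracket -> illegal
(1,1): flips 2 -> legal
(1,2): flips 1 -> legal
(1,3): flips 2 -> legal
(1,5): no bracket -> illegal
(1,6): no bracket -> illegal
(2,1): flips 2 -> legal
(2,5): no bracket -> illegal
(3,1): no bracket -> illegal
(3,2): flips 1 -> legal
(4,5): no bracket -> illegal
(4,6): no bracket -> illegal
(5,4): no bracket -> illegal
(5,6): no bracket -> illegal
(5,7): no bracket -> illegal
(6,4): no bracket -> illegal
(6,5): no bracket -> illegal
(6,7): no bracket -> illegal
(7,5): no bracket -> illegal
(7,6): no bracket -> illegal
(7,7): flips 2 -> legal
B mobility = 7
-- W to move --
(1,3): no bracket -> illegal
(1,5): flips 1 -> legal
(2,5): flips 1 -> legal
(2,6): no bracket -> illegal
(3,1): no bracket -> illegal
(3,2): no bracket -> illegal
(3,6): flips 2 -> legal
(4,0): no bracket -> illegal
(4,1): no bracket -> illegal
(4,5): flips 1 -> legal
(4,6): no bracket -> illegal
(5,0): no bracket -> illegal
(5,2): no bracket -> illegal
(5,4): flips 3 -> legal
(6,0): flips 2 -> legal
(6,1): no bracket -> illegal
(6,2): no bracket -> illegal
(6,3): flips 2 -> legal
(6,4): no bracket -> illegal
W mobility = 7

Answer: B=7 W=7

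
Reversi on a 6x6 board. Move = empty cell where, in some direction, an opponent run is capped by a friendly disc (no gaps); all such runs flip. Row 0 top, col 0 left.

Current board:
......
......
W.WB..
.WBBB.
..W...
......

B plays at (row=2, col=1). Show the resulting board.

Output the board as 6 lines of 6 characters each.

Answer: ......
......
WBBB..
.WBBB.
..W...
......

Derivation:
Place B at (2,1); scan 8 dirs for brackets.
Dir NW: first cell '.' (not opp) -> no flip
Dir N: first cell '.' (not opp) -> no flip
Dir NE: first cell '.' (not opp) -> no flip
Dir W: opp run (2,0), next=edge -> no flip
Dir E: opp run (2,2) capped by B -> flip
Dir SW: first cell '.' (not opp) -> no flip
Dir S: opp run (3,1), next='.' -> no flip
Dir SE: first cell 'B' (not opp) -> no flip
All flips: (2,2)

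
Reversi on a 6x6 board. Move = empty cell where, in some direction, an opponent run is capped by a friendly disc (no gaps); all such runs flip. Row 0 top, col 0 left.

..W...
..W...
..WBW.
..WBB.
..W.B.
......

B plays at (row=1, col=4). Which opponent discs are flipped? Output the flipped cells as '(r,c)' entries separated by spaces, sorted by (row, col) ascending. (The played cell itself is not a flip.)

Answer: (2,4)

Derivation:
Dir NW: first cell '.' (not opp) -> no flip
Dir N: first cell '.' (not opp) -> no flip
Dir NE: first cell '.' (not opp) -> no flip
Dir W: first cell '.' (not opp) -> no flip
Dir E: first cell '.' (not opp) -> no flip
Dir SW: first cell 'B' (not opp) -> no flip
Dir S: opp run (2,4) capped by B -> flip
Dir SE: first cell '.' (not opp) -> no flip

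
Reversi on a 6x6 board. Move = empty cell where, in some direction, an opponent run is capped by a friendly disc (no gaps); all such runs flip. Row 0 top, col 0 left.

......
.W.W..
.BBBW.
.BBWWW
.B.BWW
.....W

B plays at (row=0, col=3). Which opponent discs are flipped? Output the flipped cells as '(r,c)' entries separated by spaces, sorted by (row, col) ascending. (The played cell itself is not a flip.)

Dir NW: edge -> no flip
Dir N: edge -> no flip
Dir NE: edge -> no flip
Dir W: first cell '.' (not opp) -> no flip
Dir E: first cell '.' (not opp) -> no flip
Dir SW: first cell '.' (not opp) -> no flip
Dir S: opp run (1,3) capped by B -> flip
Dir SE: first cell '.' (not opp) -> no flip

Answer: (1,3)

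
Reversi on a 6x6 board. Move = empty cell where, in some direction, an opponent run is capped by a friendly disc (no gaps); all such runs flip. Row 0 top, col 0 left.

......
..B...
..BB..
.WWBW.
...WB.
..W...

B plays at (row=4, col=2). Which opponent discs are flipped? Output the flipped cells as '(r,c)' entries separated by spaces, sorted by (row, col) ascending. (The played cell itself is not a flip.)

Answer: (3,2) (4,3)

Derivation:
Dir NW: opp run (3,1), next='.' -> no flip
Dir N: opp run (3,2) capped by B -> flip
Dir NE: first cell 'B' (not opp) -> no flip
Dir W: first cell '.' (not opp) -> no flip
Dir E: opp run (4,3) capped by B -> flip
Dir SW: first cell '.' (not opp) -> no flip
Dir S: opp run (5,2), next=edge -> no flip
Dir SE: first cell '.' (not opp) -> no flip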